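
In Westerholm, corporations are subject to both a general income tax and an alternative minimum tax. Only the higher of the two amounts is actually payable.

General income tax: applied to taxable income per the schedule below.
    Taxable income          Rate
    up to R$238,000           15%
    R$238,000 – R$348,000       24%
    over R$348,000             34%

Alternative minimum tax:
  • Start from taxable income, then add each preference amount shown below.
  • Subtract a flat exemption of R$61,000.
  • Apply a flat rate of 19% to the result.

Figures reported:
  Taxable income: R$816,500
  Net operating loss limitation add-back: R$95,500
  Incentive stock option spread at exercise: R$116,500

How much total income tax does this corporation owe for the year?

General income tax:
  R$238,000 × 15% = R$35,700
  R$110,000 × 24% = R$26,400
  R$468,500 × 34% = R$159,290
  → R$221,390

Alternative minimum tax:
  Adjusted income: R$816,500 + R$95,500 + R$116,500 = R$1,028,500
  Less exemption R$61,000 → base R$967,500
  R$967,500 × 19% = R$183,825

R$221,390 > R$183,825, so the general income tax governs.

R$221,390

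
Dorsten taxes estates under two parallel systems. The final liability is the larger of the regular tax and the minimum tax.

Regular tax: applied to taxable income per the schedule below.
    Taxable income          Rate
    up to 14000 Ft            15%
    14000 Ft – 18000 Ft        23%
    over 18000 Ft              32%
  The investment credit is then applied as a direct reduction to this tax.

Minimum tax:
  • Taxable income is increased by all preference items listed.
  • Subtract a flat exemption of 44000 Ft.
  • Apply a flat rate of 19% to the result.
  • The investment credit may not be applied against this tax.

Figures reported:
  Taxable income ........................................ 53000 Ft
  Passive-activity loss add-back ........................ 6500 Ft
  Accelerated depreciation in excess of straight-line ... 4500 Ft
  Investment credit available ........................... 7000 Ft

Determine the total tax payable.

Regular tax:
  14000 Ft × 15% = 2100 Ft
  4000 Ft × 23% = 920 Ft
  35000 Ft × 32% = 11200 Ft
  → 14220 Ft
  Less investment credit 7000 Ft → 7220 Ft

Minimum tax:
  Adjusted income: 53000 Ft + 6500 Ft + 4500 Ft = 64000 Ft
  Less exemption 44000 Ft → base 20000 Ft
  20000 Ft × 19% = 3800 Ft

7220 Ft > 3800 Ft, so the regular tax governs.

7220 Ft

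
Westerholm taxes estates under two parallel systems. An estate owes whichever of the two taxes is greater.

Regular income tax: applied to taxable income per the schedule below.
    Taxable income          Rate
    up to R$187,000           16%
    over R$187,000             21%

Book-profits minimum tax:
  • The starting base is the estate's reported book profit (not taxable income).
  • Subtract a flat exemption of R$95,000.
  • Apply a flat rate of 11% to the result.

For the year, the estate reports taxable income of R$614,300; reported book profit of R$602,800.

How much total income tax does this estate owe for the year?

R$119,653

Book-profits minimum tax:
  Base (reported book profit): R$602,800
  Less exemption R$95,000 → base R$507,800
  R$507,800 × 11% = R$55,858

Regular income tax:
  R$187,000 × 16% = R$29,920
  R$427,300 × 21% = R$89,733
  → R$119,653

R$119,653 > R$55,858, so the regular income tax governs.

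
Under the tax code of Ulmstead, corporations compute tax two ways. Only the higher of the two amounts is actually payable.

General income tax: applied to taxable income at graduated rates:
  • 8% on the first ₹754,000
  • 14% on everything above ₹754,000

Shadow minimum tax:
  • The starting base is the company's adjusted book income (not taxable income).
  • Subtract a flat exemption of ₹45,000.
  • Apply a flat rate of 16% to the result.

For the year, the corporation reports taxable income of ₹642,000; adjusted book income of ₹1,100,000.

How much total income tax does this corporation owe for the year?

General income tax:
  ₹642,000 × 8% = ₹51,360

Shadow minimum tax:
  Base (adjusted book income): ₹1,100,000
  Less exemption ₹45,000 → base ₹1,055,000
  ₹1,055,000 × 16% = ₹168,800

₹168,800 > ₹51,360, so the shadow minimum tax is the binding amount.

₹168,800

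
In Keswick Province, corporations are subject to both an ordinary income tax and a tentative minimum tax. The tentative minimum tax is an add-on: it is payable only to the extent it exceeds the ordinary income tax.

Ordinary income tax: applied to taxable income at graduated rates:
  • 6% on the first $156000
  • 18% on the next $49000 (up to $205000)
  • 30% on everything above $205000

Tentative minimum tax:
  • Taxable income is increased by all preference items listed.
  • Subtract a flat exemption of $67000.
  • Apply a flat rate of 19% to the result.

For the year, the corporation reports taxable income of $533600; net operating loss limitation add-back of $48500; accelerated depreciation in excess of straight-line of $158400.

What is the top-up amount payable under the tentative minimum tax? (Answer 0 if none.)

Tentative minimum tax:
  Adjusted income: $533600 + $48500 + $158400 = $740500
  Less exemption $67000 → base $673500
  $673500 × 19% = $127965

Ordinary income tax:
  $156000 × 6% = $9360
  $49000 × 18% = $8820
  $328600 × 30% = $98580
  → $116760

Excess of tentative minimum tax over ordinary income tax: $127965 − $116760 = $11205.

$11205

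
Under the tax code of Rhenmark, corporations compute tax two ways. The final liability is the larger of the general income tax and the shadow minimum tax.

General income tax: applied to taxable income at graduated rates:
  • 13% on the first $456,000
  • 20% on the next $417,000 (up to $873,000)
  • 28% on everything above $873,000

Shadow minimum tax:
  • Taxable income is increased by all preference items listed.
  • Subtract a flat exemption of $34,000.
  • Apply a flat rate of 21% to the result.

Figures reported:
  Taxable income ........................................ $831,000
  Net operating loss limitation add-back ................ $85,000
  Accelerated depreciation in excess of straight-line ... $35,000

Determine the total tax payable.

$192,570

Shadow minimum tax:
  Adjusted income: $831,000 + $85,000 + $35,000 = $951,000
  Less exemption $34,000 → base $917,000
  $917,000 × 21% = $192,570

General income tax:
  $456,000 × 13% = $59,280
  $375,000 × 20% = $75,000
  → $134,280

$192,570 > $134,280, so the shadow minimum tax is the binding amount.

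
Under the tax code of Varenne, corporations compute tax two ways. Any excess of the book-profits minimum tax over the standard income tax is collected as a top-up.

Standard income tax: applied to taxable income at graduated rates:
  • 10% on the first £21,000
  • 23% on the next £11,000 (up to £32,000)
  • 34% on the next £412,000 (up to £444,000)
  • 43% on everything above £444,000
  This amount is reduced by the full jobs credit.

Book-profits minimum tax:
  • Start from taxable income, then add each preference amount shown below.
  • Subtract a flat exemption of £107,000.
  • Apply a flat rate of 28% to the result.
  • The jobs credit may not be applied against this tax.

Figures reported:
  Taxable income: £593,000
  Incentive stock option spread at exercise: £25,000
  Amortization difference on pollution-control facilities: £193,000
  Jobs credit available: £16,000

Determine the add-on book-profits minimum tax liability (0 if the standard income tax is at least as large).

£4,340

Standard income tax:
  £21,000 × 10% = £2,100
  £11,000 × 23% = £2,530
  £412,000 × 34% = £140,080
  £149,000 × 43% = £64,070
  → £208,780
  Less jobs credit £16,000 → £192,780

Book-profits minimum tax:
  Adjusted income: £593,000 + £25,000 + £193,000 = £811,000
  Less exemption £107,000 → base £704,000
  £704,000 × 28% = £197,120

Excess of book-profits minimum tax over standard income tax: £197,120 − £192,780 = £4,340.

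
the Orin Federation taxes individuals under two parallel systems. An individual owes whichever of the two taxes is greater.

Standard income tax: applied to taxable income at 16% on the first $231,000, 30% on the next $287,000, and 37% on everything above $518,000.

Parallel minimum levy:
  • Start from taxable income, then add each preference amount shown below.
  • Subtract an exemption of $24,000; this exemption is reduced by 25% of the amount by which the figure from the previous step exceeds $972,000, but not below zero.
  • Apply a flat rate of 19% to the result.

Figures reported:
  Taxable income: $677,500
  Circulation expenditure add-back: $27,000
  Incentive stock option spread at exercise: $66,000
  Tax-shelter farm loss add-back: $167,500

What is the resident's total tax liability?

$182,075

Parallel minimum levy:
  Adjusted income: $677,500 + $27,000 + $66,000 + $167,500 = $938,000
  Exemption: $938,000 ≤ $972,000, so full $24,000 applies
  Base: $938,000 − $24,000 = $914,000
  $914,000 × 19% = $173,660

Standard income tax:
  $231,000 × 16% = $36,960
  $287,000 × 30% = $86,100
  $159,500 × 37% = $59,015
  → $182,075

$182,075 > $173,660, so the standard income tax governs.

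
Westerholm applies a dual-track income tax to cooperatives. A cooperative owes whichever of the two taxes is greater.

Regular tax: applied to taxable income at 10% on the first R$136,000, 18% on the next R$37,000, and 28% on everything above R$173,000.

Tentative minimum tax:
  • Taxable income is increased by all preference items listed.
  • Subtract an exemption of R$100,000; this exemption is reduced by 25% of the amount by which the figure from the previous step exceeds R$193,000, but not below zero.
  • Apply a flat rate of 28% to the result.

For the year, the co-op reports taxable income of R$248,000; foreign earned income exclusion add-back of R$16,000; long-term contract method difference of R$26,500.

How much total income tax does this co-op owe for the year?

R$60,165

Tentative minimum tax:
  Adjusted income: R$248,000 + R$16,000 + R$26,500 = R$290,500
  Exemption: R$100,000 − 25% × (R$290,500 − R$193,000) = R$100,000 − R$24,375 = R$75,625
  Base: R$290,500 − R$75,625 = R$214,875
  R$214,875 × 28% = R$60,165

Regular tax:
  R$136,000 × 10% = R$13,600
  R$37,000 × 18% = R$6,660
  R$75,000 × 28% = R$21,000
  → R$41,260

R$60,165 > R$41,260, so the tentative minimum tax is the binding amount.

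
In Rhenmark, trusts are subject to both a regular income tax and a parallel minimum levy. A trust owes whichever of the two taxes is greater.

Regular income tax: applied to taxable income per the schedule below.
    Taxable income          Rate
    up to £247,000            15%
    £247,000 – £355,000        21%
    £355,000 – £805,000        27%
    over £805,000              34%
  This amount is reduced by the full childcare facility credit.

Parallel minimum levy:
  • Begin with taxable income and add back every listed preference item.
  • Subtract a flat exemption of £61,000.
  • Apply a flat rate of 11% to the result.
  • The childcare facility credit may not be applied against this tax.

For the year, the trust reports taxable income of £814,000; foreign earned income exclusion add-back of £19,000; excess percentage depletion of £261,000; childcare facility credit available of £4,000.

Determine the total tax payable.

£180,290

Parallel minimum levy:
  Adjusted income: £814,000 + £19,000 + £261,000 = £1,094,000
  Less exemption £61,000 → base £1,033,000
  £1,033,000 × 11% = £113,630

Regular income tax:
  £247,000 × 15% = £37,050
  £108,000 × 21% = £22,680
  £450,000 × 27% = £121,500
  £9,000 × 34% = £3,060
  → £184,290
  Less childcare facility credit £4,000 → £180,290

£180,290 > £113,630, so the regular income tax governs.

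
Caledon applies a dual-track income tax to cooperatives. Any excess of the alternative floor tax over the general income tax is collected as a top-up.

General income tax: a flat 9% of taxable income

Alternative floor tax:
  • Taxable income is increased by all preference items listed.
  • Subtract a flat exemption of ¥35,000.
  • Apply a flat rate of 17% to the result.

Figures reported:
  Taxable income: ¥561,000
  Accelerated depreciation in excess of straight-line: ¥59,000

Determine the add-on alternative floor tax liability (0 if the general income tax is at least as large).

¥48,960

Alternative floor tax:
  Adjusted income: ¥561,000 + ¥59,000 = ¥620,000
  Less exemption ¥35,000 → base ¥585,000
  ¥585,000 × 17% = ¥99,450

General income tax:
  ¥561,000 × 9% = ¥50,490

Excess of alternative floor tax over general income tax: ¥99,450 − ¥50,490 = ¥48,960.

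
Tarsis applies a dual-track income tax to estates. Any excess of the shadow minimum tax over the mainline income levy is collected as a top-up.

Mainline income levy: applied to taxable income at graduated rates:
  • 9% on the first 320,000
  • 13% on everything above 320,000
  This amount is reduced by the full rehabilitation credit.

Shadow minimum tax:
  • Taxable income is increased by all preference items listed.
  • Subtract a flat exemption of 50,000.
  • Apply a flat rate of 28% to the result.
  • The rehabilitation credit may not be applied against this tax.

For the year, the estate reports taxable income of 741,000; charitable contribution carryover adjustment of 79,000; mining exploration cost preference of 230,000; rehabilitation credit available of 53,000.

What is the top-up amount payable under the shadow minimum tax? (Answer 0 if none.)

249,470

Shadow minimum tax:
  Adjusted income: 741,000 + 79,000 + 230,000 = 1,050,000
  Less exemption 50,000 → base 1,000,000
  1,000,000 × 28% = 280,000

Mainline income levy:
  320,000 × 9% = 28,800
  421,000 × 13% = 54,730
  → 83,530
  Less rehabilitation credit 53,000 → 30,530

Excess of shadow minimum tax over mainline income levy: 280,000 − 30,530 = 249,470.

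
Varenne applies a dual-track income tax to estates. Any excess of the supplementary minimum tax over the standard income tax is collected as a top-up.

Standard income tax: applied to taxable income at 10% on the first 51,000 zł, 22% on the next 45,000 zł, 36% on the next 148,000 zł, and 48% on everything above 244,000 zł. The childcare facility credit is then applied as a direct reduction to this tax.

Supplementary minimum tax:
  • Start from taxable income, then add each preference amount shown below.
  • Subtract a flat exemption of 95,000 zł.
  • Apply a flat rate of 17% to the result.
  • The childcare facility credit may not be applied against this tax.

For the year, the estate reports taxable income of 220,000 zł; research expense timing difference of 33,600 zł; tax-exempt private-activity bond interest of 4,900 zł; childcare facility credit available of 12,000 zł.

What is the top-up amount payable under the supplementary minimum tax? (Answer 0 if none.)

0 zł

Supplementary minimum tax:
  Adjusted income: 220,000 zł + 33,600 zł + 4,900 zł = 258,500 zł
  Less exemption 95,000 zł → base 163,500 zł
  163,500 zł × 17% = 27,795 zł

Standard income tax:
  51,000 zł × 10% = 5,100 zł
  45,000 zł × 22% = 9,900 zł
  124,000 zł × 36% = 44,640 zł
  → 59,640 zł
  Less childcare facility credit 12,000 zł → 47,640 zł

27,795 zł ≤ 47,640 zł, so no add-on is due.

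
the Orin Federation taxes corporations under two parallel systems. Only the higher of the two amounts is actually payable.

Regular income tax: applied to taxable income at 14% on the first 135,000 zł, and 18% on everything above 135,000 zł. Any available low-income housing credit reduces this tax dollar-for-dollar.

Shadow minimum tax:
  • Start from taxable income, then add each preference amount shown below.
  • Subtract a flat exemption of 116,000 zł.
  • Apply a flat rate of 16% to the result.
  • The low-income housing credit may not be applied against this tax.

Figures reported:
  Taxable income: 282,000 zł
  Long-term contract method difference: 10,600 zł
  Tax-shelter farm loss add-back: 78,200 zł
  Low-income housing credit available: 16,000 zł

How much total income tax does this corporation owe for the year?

40,768 zł

Regular income tax:
  135,000 zł × 14% = 18,900 zł
  147,000 zł × 18% = 26,460 zł
  → 45,360 zł
  Less low-income housing credit 16,000 zł → 29,360 zł

Shadow minimum tax:
  Adjusted income: 282,000 zł + 10,600 zł + 78,200 zł = 370,800 zł
  Less exemption 116,000 zł → base 254,800 zł
  254,800 zł × 16% = 40,768 zł

40,768 zł > 29,360 zł, so the shadow minimum tax is the binding amount.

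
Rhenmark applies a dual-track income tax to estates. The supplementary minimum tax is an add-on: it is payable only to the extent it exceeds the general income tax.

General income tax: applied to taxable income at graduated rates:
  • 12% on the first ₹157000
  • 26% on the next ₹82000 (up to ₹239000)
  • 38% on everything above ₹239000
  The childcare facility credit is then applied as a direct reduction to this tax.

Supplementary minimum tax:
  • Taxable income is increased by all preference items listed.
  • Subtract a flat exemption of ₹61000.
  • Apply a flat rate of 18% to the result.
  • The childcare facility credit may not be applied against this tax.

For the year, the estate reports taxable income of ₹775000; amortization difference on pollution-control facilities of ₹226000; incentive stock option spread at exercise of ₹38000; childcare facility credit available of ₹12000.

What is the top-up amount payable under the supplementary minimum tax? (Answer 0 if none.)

₹0

Supplementary minimum tax:
  Adjusted income: ₹775000 + ₹226000 + ₹38000 = ₹1039000
  Less exemption ₹61000 → base ₹978000
  ₹978000 × 18% = ₹176040

General income tax:
  ₹157000 × 12% = ₹18840
  ₹82000 × 26% = ₹21320
  ₹536000 × 38% = ₹203680
  → ₹243840
  Less childcare facility credit ₹12000 → ₹231840

₹176040 ≤ ₹231840, so no add-on is due.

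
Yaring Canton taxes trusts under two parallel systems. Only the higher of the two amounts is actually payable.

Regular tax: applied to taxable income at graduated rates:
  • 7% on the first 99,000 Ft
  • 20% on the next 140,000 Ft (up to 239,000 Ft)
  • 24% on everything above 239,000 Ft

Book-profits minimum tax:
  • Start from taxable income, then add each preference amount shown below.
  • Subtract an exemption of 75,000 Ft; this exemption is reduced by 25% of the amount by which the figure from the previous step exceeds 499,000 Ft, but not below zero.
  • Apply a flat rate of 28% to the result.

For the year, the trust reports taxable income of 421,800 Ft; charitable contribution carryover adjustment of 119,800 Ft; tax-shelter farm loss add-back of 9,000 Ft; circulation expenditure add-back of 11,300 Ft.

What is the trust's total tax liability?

140,735 Ft

Regular tax:
  99,000 Ft × 7% = 6,930 Ft
  140,000 Ft × 20% = 28,000 Ft
  182,800 Ft × 24% = 43,872 Ft
  → 78,802 Ft

Book-profits minimum tax:
  Adjusted income: 421,800 Ft + 119,800 Ft + 9,000 Ft + 11,300 Ft = 561,900 Ft
  Exemption: 75,000 Ft − 25% × (561,900 Ft − 499,000 Ft) = 75,000 Ft − 15,725 Ft = 59,275 Ft
  Base: 561,900 Ft − 59,275 Ft = 502,625 Ft
  502,625 Ft × 28% = 140,735 Ft

140,735 Ft > 78,802 Ft, so the book-profits minimum tax is the binding amount.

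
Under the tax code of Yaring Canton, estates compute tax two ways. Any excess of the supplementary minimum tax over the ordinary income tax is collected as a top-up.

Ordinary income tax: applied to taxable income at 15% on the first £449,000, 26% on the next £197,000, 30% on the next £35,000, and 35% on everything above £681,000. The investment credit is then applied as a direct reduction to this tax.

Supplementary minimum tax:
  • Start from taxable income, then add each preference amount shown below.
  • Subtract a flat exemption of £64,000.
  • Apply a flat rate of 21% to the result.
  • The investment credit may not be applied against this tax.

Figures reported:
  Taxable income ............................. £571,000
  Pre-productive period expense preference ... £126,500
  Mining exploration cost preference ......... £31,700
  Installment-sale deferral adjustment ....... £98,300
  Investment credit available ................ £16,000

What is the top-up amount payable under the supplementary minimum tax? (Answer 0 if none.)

£77,265

Ordinary income tax:
  £449,000 × 15% = £67,350
  £122,000 × 26% = £31,720
  → £99,070
  Less investment credit £16,000 → £83,070

Supplementary minimum tax:
  Adjusted income: £571,000 + £126,500 + £31,700 + £98,300 = £827,500
  Less exemption £64,000 → base £763,500
  £763,500 × 21% = £160,335

Excess of supplementary minimum tax over ordinary income tax: £160,335 − £83,070 = £77,265.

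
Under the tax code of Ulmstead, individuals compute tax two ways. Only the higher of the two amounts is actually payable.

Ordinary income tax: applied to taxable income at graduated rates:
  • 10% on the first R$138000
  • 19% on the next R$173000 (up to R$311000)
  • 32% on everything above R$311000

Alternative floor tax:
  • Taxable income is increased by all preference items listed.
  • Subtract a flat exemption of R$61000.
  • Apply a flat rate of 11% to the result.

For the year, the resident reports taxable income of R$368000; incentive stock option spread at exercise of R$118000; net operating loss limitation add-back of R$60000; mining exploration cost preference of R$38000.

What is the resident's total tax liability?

Alternative floor tax:
  Adjusted income: R$368000 + R$118000 + R$60000 + R$38000 = R$584000
  Less exemption R$61000 → base R$523000
  R$523000 × 11% = R$57530

Ordinary income tax:
  R$138000 × 10% = R$13800
  R$173000 × 19% = R$32870
  R$57000 × 32% = R$18240
  → R$64910

R$64910 > R$57530, so the ordinary income tax governs.

R$64910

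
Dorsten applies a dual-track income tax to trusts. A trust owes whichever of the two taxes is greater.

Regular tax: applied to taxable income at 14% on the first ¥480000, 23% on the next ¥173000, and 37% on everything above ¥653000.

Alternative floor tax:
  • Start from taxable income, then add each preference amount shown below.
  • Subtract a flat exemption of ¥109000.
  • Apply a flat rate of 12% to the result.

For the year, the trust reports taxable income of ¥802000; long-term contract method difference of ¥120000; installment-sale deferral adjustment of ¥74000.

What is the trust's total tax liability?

¥162120

Regular tax:
  ¥480000 × 14% = ¥67200
  ¥173000 × 23% = ¥39790
  ¥149000 × 37% = ¥55130
  → ¥162120

Alternative floor tax:
  Adjusted income: ¥802000 + ¥120000 + ¥74000 = ¥996000
  Less exemption ¥109000 → base ¥887000
  ¥887000 × 12% = ¥106440

¥162120 > ¥106440, so the regular tax governs.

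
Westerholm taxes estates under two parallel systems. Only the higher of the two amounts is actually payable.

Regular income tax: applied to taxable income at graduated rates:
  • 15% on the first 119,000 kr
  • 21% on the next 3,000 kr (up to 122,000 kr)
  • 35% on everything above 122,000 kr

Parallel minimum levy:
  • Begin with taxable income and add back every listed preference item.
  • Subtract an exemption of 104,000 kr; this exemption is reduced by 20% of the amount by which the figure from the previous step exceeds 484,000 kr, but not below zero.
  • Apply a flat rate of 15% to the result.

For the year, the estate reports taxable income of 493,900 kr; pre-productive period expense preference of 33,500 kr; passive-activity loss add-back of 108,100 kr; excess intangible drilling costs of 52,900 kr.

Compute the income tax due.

148,645 kr

Regular income tax:
  119,000 kr × 15% = 17,850 kr
  3,000 kr × 21% = 630 kr
  371,900 kr × 35% = 130,165 kr
  → 148,645 kr

Parallel minimum levy:
  Adjusted income: 493,900 kr + 33,500 kr + 108,100 kr + 52,900 kr = 688,400 kr
  Exemption: 104,000 kr − 20% × (688,400 kr − 484,000 kr) = 104,000 kr − 40,880 kr = 63,120 kr
  Base: 688,400 kr − 63,120 kr = 625,280 kr
  625,280 kr × 15% = 93,792 kr

148,645 kr > 93,792 kr, so the regular income tax governs.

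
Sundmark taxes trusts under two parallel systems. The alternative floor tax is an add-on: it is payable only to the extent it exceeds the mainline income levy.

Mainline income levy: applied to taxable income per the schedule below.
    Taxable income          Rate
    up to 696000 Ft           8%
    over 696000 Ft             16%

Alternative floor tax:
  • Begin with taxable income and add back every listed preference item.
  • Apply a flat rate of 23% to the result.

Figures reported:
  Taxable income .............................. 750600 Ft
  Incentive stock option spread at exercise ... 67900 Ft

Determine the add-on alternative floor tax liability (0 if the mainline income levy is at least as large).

Alternative floor tax:
  Adjusted income: 750600 Ft + 67900 Ft = 818500 Ft
  818500 Ft × 23% = 188255 Ft

Mainline income levy:
  696000 Ft × 8% = 55680 Ft
  54600 Ft × 16% = 8736 Ft
  → 64416 Ft

Excess of alternative floor tax over mainline income levy: 188255 Ft − 64416 Ft = 123839 Ft.

123839 Ft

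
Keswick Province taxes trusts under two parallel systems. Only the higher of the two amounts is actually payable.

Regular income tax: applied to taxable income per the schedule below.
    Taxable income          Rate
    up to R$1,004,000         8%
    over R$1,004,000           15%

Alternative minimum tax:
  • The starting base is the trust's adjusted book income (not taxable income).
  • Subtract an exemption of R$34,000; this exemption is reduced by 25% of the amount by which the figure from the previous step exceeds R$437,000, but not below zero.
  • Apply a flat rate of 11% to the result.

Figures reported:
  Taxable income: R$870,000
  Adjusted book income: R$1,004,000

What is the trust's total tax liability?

R$110,440

Regular income tax:
  R$870,000 × 8% = R$69,600

Alternative minimum tax:
  Base (adjusted book income): R$1,004,000
  Exemption: 25% × (R$1,004,000 − R$437,000) = R$141,750 ≥ R$34,000, so the exemption is fully phased out
  Base: R$1,004,000 − R$0 = R$1,004,000
  R$1,004,000 × 11% = R$110,440

R$110,440 > R$69,600, so the alternative minimum tax is the binding amount.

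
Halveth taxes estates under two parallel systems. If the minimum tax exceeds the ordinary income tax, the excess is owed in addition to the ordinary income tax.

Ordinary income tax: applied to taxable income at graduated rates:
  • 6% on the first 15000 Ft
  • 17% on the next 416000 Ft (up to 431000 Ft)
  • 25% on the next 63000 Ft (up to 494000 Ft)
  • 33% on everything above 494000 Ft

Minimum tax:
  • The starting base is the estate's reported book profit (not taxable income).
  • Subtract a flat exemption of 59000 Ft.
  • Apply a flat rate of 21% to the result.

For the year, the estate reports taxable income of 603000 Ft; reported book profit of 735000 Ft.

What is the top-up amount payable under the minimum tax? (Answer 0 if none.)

Ordinary income tax:
  15000 Ft × 6% = 900 Ft
  416000 Ft × 17% = 70720 Ft
  63000 Ft × 25% = 15750 Ft
  109000 Ft × 33% = 35970 Ft
  → 123340 Ft

Minimum tax:
  Base (reported book profit): 735000 Ft
  Less exemption 59000 Ft → base 676000 Ft
  676000 Ft × 21% = 141960 Ft

Excess of minimum tax over ordinary income tax: 141960 Ft − 123340 Ft = 18620 Ft.

18620 Ft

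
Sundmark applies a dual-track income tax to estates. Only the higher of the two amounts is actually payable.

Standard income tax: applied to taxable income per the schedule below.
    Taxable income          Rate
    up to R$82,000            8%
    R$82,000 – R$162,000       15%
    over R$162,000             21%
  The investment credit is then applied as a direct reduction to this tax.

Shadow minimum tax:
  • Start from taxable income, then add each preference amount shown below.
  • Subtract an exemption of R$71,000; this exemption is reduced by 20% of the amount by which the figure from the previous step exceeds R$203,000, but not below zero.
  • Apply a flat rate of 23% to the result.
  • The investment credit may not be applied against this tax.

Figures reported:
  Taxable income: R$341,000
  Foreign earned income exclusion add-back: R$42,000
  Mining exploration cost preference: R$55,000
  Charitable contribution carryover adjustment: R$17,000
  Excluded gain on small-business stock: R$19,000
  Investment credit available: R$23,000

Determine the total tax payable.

R$105,156

Standard income tax:
  R$82,000 × 8% = R$6,560
  R$80,000 × 15% = R$12,000
  R$179,000 × 21% = R$37,590
  → R$56,150
  Less investment credit R$23,000 → R$33,150

Shadow minimum tax:
  Adjusted income: R$341,000 + R$42,000 + R$55,000 + R$17,000 + R$19,000 = R$474,000
  Exemption: R$71,000 − 20% × (R$474,000 − R$203,000) = R$71,000 − R$54,200 = R$16,800
  Base: R$474,000 − R$16,800 = R$457,200
  R$457,200 × 23% = R$105,156

R$105,156 > R$33,150, so the shadow minimum tax is the binding amount.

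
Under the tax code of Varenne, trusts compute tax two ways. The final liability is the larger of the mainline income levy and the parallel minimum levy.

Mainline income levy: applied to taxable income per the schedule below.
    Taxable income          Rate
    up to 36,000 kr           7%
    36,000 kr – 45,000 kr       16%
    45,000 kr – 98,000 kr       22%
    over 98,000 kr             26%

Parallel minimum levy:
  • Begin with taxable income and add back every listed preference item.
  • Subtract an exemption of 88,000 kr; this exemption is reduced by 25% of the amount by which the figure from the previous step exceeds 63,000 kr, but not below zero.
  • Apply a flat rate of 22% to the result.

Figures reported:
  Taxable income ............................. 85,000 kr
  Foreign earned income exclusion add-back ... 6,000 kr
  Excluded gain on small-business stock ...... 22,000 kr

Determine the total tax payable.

Mainline income levy:
  36,000 kr × 7% = 2,520 kr
  9,000 kr × 16% = 1,440 kr
  40,000 kr × 22% = 8,800 kr
  → 12,760 kr

Parallel minimum levy:
  Adjusted income: 85,000 kr + 6,000 kr + 22,000 kr = 113,000 kr
  Exemption: 88,000 kr − 25% × (113,000 kr − 63,000 kr) = 88,000 kr − 12,500 kr = 75,500 kr
  Base: 113,000 kr − 75,500 kr = 37,500 kr
  37,500 kr × 22% = 8,250 kr

12,760 kr > 8,250 kr, so the mainline income levy governs.

12,760 kr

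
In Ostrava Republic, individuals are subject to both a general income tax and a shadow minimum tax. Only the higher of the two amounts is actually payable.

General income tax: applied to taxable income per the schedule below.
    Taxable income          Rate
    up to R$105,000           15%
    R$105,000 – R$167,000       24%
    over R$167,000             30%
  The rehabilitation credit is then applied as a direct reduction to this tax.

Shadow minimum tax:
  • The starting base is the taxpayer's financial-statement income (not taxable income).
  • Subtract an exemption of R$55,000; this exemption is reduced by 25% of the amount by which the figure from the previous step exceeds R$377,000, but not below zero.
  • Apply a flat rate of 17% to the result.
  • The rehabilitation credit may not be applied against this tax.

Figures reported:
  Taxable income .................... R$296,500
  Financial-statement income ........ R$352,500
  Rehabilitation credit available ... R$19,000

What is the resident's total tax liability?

Shadow minimum tax:
  Base (financial-statement income): R$352,500
  Exemption: R$352,500 ≤ R$377,000, so full R$55,000 applies
  Base: R$352,500 − R$55,000 = R$297,500
  R$297,500 × 17% = R$50,575

General income tax:
  R$105,000 × 15% = R$15,750
  R$62,000 × 24% = R$14,880
  R$129,500 × 30% = R$38,850
  → R$69,480
  Less rehabilitation credit R$19,000 → R$50,480

R$50,575 > R$50,480, so the shadow minimum tax is the binding amount.

R$50,575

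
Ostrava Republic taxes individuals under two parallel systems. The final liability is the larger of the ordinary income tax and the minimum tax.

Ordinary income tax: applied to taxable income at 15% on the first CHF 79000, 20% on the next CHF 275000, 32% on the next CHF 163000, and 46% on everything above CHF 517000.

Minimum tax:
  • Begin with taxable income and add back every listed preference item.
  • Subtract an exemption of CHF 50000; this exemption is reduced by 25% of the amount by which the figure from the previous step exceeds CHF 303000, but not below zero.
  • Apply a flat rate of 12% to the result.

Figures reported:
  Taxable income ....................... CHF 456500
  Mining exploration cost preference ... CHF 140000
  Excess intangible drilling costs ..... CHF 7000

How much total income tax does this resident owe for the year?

Minimum tax:
  Adjusted income: CHF 456500 + CHF 140000 + CHF 7000 = CHF 603500
  Exemption: 25% × (CHF 603500 − CHF 303000) = CHF 75125 ≥ CHF 50000, so the exemption is fully phased out
  Base: CHF 603500 − CHF 0 = CHF 603500
  CHF 603500 × 12% = CHF 72420

Ordinary income tax:
  CHF 79000 × 15% = CHF 11850
  CHF 275000 × 20% = CHF 55000
  CHF 102500 × 32% = CHF 32800
  → CHF 99650

CHF 99650 > CHF 72420, so the ordinary income tax governs.

CHF 99650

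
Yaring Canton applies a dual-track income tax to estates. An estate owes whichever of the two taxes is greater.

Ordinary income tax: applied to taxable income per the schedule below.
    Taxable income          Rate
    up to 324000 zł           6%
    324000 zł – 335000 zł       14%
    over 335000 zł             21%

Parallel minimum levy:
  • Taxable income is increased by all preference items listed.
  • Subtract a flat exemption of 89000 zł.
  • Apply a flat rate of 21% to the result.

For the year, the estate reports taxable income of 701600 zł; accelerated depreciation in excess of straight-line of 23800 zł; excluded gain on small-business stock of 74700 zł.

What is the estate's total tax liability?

149331 zł

Ordinary income tax:
  324000 zł × 6% = 19440 zł
  11000 zł × 14% = 1540 zł
  366600 zł × 21% = 76986 zł
  → 97966 zł

Parallel minimum levy:
  Adjusted income: 701600 zł + 23800 zł + 74700 zł = 800100 zł
  Less exemption 89000 zł → base 711100 zł
  711100 zł × 21% = 149331 zł

149331 zł > 97966 zł, so the parallel minimum levy is the binding amount.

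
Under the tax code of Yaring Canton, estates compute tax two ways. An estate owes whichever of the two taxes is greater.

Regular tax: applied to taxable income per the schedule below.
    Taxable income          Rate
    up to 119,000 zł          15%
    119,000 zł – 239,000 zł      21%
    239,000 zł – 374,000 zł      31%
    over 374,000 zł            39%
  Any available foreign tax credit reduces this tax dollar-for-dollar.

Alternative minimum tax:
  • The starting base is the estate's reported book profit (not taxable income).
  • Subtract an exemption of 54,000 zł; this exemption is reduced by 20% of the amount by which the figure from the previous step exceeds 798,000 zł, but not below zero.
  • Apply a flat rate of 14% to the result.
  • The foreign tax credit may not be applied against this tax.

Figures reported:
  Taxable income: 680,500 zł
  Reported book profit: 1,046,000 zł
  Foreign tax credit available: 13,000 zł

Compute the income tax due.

191,435 zł

Regular tax:
  119,000 zł × 15% = 17,850 zł
  120,000 zł × 21% = 25,200 zł
  135,000 zł × 31% = 41,850 zł
  306,500 zł × 39% = 119,535 zł
  → 204,435 zł
  Less foreign tax credit 13,000 zł → 191,435 zł

Alternative minimum tax:
  Base (reported book profit): 1,046,000 zł
  Exemption: 54,000 zł − 20% × (1,046,000 zł − 798,000 zł) = 54,000 zł − 49,600 zł = 4,400 zł
  Base: 1,046,000 zł − 4,400 zł = 1,041,600 zł
  1,041,600 zł × 14% = 145,824 zł

191,435 zł > 145,824 zł, so the regular tax governs.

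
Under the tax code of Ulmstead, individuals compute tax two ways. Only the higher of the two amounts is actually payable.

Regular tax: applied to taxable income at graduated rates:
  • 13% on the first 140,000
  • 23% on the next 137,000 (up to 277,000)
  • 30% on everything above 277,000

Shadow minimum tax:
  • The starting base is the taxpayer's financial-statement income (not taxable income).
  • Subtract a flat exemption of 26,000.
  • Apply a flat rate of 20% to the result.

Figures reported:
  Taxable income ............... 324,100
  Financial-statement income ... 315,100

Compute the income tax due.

Shadow minimum tax:
  Base (financial-statement income): 315,100
  Less exemption 26,000 → base 289,100
  289,100 × 20% = 57,820

Regular tax:
  140,000 × 13% = 18,200
  137,000 × 23% = 31,510
  47,100 × 30% = 14,130
  → 63,840

63,840 > 57,820, so the regular tax governs.

63,840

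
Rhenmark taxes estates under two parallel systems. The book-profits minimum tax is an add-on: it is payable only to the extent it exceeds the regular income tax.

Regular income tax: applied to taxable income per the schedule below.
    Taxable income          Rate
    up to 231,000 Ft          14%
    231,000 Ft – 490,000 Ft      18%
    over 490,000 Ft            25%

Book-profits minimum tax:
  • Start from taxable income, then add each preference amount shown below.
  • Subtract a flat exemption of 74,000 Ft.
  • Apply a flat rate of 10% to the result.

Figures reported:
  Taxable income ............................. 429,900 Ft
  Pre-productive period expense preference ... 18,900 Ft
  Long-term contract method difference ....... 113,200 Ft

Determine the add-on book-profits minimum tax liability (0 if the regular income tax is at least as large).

0 Ft

Regular income tax:
  231,000 Ft × 14% = 32,340 Ft
  198,900 Ft × 18% = 35,802 Ft
  → 68,142 Ft

Book-profits minimum tax:
  Adjusted income: 429,900 Ft + 18,900 Ft + 113,200 Ft = 562,000 Ft
  Less exemption 74,000 Ft → base 488,000 Ft
  488,000 Ft × 10% = 48,800 Ft

48,800 Ft ≤ 68,142 Ft, so no add-on is due.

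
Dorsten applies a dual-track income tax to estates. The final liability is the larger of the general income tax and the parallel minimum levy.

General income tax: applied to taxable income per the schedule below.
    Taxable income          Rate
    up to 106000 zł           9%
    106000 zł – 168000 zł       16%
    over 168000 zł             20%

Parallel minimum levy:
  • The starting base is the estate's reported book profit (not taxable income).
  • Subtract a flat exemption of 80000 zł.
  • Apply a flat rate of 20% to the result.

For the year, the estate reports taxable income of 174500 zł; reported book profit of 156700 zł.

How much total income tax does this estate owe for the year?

Parallel minimum levy:
  Base (reported book profit): 156700 zł
  Less exemption 80000 zł → base 76700 zł
  76700 zł × 20% = 15340 zł

General income tax:
  106000 zł × 9% = 9540 zł
  62000 zł × 16% = 9920 zł
  6500 zł × 20% = 1300 zł
  → 20760 zł

20760 zł > 15340 zł, so the general income tax governs.

20760 zł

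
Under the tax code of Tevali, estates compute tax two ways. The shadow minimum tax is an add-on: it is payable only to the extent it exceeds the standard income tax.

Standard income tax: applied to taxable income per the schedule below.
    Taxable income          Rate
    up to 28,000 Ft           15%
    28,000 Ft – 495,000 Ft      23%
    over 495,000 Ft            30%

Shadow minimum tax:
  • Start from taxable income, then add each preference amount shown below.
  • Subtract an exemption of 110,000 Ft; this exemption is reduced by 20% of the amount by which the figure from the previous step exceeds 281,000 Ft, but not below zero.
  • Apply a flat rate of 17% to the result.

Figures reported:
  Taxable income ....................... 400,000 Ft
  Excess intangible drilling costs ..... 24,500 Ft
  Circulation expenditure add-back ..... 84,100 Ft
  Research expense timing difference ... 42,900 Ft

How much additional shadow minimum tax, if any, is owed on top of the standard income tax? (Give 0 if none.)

Standard income tax:
  28,000 Ft × 15% = 4,200 Ft
  372,000 Ft × 23% = 85,560 Ft
  → 89,760 Ft

Shadow minimum tax:
  Adjusted income: 400,000 Ft + 24,500 Ft + 84,100 Ft + 42,900 Ft = 551,500 Ft
  Exemption: 110,000 Ft − 20% × (551,500 Ft − 281,000 Ft) = 110,000 Ft − 54,100 Ft = 55,900 Ft
  Base: 551,500 Ft − 55,900 Ft = 495,600 Ft
  495,600 Ft × 17% = 84,252 Ft

84,252 Ft ≤ 89,760 Ft, so no add-on is due.

0 Ft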